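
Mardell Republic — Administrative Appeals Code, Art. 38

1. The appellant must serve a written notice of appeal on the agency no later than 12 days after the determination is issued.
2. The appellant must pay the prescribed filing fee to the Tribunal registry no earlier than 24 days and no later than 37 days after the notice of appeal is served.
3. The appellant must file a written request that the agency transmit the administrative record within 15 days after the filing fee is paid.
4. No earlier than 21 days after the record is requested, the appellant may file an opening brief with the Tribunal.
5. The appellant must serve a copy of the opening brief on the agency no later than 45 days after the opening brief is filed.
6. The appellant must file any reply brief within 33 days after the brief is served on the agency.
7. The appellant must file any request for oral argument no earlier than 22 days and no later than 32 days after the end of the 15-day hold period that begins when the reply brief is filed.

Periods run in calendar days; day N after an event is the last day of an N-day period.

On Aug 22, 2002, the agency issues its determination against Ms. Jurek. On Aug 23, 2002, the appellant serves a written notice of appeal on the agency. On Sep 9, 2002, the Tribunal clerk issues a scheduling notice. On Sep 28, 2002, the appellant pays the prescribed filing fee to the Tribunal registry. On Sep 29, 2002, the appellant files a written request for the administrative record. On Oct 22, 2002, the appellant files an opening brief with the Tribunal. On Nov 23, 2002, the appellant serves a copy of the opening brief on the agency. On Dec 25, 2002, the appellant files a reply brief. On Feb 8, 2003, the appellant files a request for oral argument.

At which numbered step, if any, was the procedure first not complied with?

Step 1: 12 days after Aug 22, 2002 (when the determination is issued) is Sep 3, 2002; done Aug 23, 2002 — timely.
Step 2: the window is 24–37 days after Aug 23, 2002 (when the notice of appeal is served), so Sep 16, 2002 through Sep 29, 2002; Sep 28, 2002 falls inside that range.
Step 3: 15 days after Sep 28, 2002 (when the filing fee is paid) is Oct 13, 2002; done Sep 29, 2002 — timely.
Step 4: the earliest permitted date is 21 days after Sep 29, 2002 (when the record is requested), i.e. Oct 20, 2002; Oct 22, 2002 is on or after that date.
Step 5: 45 days after Oct 22, 2002 (when the opening brief is filed) is Dec 6, 2002; done Nov 23, 2002 — timely.
Step 6: 33 days after Nov 23, 2002 (when the brief is served on the agency) is Dec 26, 2002; done Dec 25, 2002 — timely.
Step 7: the window is 22–32 days after Jan 9, 2003 (end of the 15-day hold period, which began when the reply brief is filed on Dec 25, 2002), so Jan 31, 2003 through Feb 10, 2003; Feb 8, 2003 falls inside that range.

None — every step was satisfied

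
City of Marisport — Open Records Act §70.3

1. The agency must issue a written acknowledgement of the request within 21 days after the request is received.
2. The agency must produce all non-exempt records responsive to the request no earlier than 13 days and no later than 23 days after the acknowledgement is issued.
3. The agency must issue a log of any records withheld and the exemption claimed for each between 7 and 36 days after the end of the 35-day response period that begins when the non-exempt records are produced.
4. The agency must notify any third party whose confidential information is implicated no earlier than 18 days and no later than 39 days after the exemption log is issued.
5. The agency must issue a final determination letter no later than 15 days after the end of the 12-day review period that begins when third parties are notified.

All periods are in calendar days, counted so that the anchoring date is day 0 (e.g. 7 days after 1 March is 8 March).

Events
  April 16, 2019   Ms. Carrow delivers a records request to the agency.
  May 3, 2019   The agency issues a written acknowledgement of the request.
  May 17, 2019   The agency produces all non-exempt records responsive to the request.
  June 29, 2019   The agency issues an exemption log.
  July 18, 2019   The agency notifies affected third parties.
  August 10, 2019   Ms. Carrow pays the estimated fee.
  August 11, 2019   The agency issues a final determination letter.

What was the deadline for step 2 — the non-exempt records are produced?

May 26, 2019

Step 2 runs from May 3, 2019, when the acknowledgement is issued. The window is 13–23 days after May 3, 2019; it closes on May 26, 2019.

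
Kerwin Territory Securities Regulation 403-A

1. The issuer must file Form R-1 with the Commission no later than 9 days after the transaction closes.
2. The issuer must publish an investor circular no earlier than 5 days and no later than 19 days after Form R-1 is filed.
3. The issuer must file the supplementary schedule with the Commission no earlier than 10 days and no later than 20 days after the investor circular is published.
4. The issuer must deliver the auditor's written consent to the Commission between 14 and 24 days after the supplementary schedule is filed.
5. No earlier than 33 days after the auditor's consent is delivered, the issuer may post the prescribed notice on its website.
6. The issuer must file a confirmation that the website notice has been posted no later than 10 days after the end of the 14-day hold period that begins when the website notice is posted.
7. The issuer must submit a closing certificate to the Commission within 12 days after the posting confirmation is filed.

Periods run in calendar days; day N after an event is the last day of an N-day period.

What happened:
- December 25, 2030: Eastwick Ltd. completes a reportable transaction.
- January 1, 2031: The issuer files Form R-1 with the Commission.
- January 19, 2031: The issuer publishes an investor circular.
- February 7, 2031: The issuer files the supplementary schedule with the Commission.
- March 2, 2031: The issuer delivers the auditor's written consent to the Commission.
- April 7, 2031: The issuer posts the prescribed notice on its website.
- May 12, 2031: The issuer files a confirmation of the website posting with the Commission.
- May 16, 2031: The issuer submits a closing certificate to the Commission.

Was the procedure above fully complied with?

(1) due by December 25, 2030 + 9 days = January 3, 2031; January 1, 2031 is within that limit.
(2) the permitted window runs from January 1, 2031 + 5 = January 6, 2031 to January 1, 2031 + 19 = January 20, 2031; January 19, 2031 falls inside that range.
(3) the permitted window runs from January 19, 2031 + 10 = January 29, 2031 to January 19, 2031 + 20 = February 8, 2031; done February 7, 2031, which is between those dates.
(4) the permitted window runs from February 7, 2031 + 14 = February 21, 2031 to February 7, 2031 + 24 = March 3, 2031; March 2, 2031 falls inside that range.
(5) permitted from March 2, 2031 + 33 days = April 4, 2031 onward; done April 7, 2031 — permitted.
(6) due by April 21, 2031 + 10 days = May 1, 2031; May 12, 2031 misses that deadline by 11 days.
Later steps need not be reached.

No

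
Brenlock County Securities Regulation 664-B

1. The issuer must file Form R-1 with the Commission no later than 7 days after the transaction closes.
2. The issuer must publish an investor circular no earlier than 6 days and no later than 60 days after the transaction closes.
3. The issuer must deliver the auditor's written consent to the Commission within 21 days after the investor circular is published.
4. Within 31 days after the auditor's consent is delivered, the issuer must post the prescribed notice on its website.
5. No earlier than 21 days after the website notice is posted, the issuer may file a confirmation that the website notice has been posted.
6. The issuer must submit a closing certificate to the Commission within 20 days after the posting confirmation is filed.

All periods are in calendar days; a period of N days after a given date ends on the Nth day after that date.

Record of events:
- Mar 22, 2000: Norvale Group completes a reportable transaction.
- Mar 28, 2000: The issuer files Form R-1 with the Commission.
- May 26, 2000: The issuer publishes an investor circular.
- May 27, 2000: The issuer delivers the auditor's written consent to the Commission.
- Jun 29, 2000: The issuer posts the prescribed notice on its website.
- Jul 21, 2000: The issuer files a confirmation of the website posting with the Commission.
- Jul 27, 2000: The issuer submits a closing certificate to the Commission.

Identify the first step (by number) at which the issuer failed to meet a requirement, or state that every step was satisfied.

Step 1: 7 days after Mar 22, 2000 (when the transaction closes) is Mar 29, 2000; completed Mar 28, 2000, before the deadline.
Step 2: the window is 6–60 days after Mar 22, 2000 (when the transaction closes), so Mar 28, 2000 through May 21, 2000; done May 26, 2000 — 5 days after the window closed.
The procedure was therefore not followed at step 2.

Step 2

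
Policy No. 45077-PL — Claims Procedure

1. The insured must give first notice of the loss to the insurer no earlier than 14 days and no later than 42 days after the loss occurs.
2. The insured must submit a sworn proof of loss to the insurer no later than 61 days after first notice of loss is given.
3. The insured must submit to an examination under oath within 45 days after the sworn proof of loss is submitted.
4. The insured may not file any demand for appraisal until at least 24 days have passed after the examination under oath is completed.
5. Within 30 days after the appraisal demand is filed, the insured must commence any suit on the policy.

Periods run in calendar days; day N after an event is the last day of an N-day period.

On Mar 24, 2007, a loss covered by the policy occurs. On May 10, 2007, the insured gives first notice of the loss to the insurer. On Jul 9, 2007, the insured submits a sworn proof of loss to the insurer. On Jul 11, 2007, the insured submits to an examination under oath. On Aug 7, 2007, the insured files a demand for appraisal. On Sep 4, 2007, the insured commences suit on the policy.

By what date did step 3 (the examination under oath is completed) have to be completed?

Step 3 runs from Jul 9, 2007, when the sworn proof of loss is submitted. 45 days after Jul 9, 2007 is Aug 23, 2007.

Aug 23, 2007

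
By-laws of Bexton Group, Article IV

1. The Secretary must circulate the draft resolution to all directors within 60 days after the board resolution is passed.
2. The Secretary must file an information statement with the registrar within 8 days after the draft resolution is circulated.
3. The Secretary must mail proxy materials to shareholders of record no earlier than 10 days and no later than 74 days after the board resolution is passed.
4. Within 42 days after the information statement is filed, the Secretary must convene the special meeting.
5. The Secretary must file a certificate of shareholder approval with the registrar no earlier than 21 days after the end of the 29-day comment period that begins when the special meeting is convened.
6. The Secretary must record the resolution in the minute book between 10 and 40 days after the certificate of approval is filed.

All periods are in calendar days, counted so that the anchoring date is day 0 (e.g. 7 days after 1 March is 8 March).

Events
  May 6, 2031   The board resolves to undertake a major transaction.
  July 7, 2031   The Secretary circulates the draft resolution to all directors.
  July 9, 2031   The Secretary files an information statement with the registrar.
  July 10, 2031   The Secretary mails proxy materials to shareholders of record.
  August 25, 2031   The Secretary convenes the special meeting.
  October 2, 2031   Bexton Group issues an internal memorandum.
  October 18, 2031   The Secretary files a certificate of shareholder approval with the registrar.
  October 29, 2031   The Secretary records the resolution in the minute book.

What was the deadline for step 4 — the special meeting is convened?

August 20, 2031

Step 4 runs from July 9, 2031, when the information statement is filed. 42 days after July 9, 2031 is August 20, 2031.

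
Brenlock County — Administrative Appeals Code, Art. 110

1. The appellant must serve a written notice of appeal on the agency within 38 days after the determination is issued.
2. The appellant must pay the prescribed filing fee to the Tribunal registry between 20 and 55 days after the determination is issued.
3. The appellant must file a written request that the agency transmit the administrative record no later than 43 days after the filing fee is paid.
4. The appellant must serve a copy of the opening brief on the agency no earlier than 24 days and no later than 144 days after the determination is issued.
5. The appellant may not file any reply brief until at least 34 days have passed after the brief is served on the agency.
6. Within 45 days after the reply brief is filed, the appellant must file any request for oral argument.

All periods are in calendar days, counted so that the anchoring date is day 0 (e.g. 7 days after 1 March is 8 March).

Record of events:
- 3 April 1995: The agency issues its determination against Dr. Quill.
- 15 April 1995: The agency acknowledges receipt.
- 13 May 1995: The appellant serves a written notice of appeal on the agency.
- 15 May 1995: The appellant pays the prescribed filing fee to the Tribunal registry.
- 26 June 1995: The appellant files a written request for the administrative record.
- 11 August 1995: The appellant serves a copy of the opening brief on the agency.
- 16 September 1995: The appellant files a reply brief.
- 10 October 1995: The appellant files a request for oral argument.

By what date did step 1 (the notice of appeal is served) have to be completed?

Step 1 runs from 3 April 1995, when the determination is issued. 38 days after 3 April 1995 is 11 May 1995.

11 May 1995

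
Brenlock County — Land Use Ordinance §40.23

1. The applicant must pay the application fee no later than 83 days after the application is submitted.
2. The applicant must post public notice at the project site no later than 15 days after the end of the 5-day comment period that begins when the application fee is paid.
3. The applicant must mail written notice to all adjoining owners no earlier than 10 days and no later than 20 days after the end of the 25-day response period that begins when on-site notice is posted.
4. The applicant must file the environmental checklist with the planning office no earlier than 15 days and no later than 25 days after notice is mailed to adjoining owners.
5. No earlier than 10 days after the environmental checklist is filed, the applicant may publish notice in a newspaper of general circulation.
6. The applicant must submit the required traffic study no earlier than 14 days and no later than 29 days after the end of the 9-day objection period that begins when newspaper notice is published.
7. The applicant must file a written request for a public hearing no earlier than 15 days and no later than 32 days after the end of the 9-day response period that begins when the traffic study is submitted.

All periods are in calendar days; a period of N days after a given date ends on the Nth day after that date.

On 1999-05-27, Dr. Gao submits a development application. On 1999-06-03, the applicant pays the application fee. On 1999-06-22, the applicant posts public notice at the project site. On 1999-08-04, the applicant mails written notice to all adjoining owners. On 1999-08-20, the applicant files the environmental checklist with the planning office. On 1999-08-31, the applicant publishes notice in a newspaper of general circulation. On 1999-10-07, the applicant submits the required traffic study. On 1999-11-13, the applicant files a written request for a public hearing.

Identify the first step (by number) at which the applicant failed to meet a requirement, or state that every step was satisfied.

Step 1: 83 days after 1999-05-27 (when the application is submitted) is 1999-08-18; completed 1999-06-03, before the deadline.
Step 2: 15 days after 1999-06-08 (end of the 5-day comment period, which began when the application fee is paid on 1999-06-03) is 1999-06-23; completed 1999-06-22, before the deadline.
Step 3: the window is 10–20 days after 1999-07-17 (end of the 25-day response period, which began when on-site notice is posted on 1999-06-22), so 1999-07-27 through 1999-08-06; done 1999-08-04, which is between those dates.
Step 4: the window is 15–25 days after 1999-08-04 (when notice is mailed to adjoining owners), so 1999-08-19 through 1999-08-29; done 1999-08-20 — within the window.
Step 5: the earliest permitted date is 10 days after 1999-08-20 (when the environmental checklist is filed), i.e. 1999-08-30; done 1999-08-31, after the minimum wait.
Step 6: the window is 14–29 days after 1999-09-09 (end of the 9-day objection period, which began when newspaper notice is published on 1999-08-31), so 1999-09-23 through 1999-10-08; done 1999-10-07, which is between those dates.
Step 7: the window is 15–32 days after 1999-10-16 (end of the 9-day response period, which began when the traffic study is submitted on 1999-10-07), so 1999-10-31 through 1999-11-17; done 1999-11-13, which is between those dates.

None — every step was satisfied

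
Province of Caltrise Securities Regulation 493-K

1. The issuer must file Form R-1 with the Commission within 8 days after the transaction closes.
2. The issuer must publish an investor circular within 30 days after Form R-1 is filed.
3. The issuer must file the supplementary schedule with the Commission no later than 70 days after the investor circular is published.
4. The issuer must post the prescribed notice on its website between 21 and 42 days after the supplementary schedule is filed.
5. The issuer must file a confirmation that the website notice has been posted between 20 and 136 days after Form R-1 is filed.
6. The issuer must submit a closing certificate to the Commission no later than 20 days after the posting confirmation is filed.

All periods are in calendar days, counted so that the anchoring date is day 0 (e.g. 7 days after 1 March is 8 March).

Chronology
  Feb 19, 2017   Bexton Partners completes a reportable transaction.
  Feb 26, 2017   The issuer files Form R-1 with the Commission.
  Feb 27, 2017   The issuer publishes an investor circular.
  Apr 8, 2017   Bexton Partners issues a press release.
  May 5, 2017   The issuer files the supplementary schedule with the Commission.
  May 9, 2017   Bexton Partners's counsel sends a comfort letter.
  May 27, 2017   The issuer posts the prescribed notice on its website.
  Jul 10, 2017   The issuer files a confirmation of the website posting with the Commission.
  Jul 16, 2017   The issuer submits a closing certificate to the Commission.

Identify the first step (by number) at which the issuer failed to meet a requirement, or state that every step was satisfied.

(1) due by Feb 19, 2017 + 8 days = Feb 27, 2017; done Feb 26, 2017 — timely.
(2) due by Feb 26, 2017 + 30 days = Mar 28, 2017; Feb 27, 2017 is within that limit.
(3) due by Feb 27, 2017 + 70 days = May 8, 2017; completed May 5, 2017, before the deadline.
(4) the permitted window runs from May 5, 2017 + 21 = May 26, 2017 to May 5, 2017 + 42 = Jun 16, 2017; done May 27, 2017 — within the window.
(5) the permitted window runs from Feb 26, 2017 + 20 = Mar 18, 2017 to Feb 26, 2017 + 136 = Jul 12, 2017; done Jul 10, 2017 — within the window.
(6) due by Jul 10, 2017 + 20 days = Jul 30, 2017; done Jul 16, 2017 — timely.

None — every step was satisfied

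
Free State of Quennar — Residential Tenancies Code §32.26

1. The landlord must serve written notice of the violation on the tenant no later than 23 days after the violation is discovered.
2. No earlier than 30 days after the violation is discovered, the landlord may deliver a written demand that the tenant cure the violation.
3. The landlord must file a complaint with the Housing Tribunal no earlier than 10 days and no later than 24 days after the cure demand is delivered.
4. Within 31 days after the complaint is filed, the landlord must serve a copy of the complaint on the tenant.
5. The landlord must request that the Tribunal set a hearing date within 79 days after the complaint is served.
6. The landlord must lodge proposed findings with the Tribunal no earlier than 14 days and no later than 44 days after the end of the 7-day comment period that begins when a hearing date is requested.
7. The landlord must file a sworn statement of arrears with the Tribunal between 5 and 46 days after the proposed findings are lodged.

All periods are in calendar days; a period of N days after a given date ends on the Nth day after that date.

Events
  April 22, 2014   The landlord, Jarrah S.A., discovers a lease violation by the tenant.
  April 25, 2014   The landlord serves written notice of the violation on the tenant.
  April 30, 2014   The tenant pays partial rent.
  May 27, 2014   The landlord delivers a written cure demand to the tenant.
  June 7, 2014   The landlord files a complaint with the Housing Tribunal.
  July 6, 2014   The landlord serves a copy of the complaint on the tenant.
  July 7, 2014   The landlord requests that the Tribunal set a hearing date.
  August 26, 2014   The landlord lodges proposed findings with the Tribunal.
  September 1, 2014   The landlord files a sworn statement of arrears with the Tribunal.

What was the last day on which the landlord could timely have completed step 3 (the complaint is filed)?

June 20, 2014

Step 3 runs from May 27, 2014, when the cure demand is delivered. The window is 10–24 days after May 27, 2014; it closes on June 20, 2014.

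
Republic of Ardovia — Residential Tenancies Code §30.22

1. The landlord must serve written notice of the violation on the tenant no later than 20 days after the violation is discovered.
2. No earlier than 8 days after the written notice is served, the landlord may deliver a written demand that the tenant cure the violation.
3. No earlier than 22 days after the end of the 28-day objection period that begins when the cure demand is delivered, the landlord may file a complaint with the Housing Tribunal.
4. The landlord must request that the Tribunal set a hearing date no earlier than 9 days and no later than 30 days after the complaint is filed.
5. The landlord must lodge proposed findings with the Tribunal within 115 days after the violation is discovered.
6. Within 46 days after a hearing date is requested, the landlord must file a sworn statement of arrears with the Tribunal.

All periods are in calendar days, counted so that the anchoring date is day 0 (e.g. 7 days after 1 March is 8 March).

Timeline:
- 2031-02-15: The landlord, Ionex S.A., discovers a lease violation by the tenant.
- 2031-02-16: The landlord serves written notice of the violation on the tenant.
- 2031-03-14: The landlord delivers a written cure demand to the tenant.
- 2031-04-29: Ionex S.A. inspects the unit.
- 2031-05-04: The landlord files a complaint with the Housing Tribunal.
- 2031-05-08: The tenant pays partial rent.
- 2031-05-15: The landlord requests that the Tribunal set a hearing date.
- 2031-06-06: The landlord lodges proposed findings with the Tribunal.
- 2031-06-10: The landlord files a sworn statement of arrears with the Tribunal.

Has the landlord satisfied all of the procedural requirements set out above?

Yes

Step 1 — counting 20 days from 2031-02-15 (when the violation is discovered) gives a deadline of 2031-03-07; 2031-02-16 is within that limit.
Step 2 — must wait 8 days from 2031-02-16 (when the written notice is served), so not before 2031-02-24; done 2031-03-14, after the minimum wait.
Step 3 — must wait 22 days from 2031-04-11 (end of the 28-day objection period, which began when the cure demand is delivered on 2031-03-14), so not before 2031-05-03; done 2031-05-04, after the minimum wait.
Step 4 — 9 and 30 days from 2031-05-04 (when the complaint is filed) are 2031-05-13 and 2031-06-03 respectively; done 2031-05-15 — within the window.
Step 5 — counting 115 days from 2031-02-15 (when the violation is discovered) gives a deadline of 2031-06-10; done 2031-06-06 — timely.
Step 6 — counting 46 days from 2031-05-15 (when a hearing date is requested) gives a deadline of 2031-06-30; 2031-06-10 is within that limit.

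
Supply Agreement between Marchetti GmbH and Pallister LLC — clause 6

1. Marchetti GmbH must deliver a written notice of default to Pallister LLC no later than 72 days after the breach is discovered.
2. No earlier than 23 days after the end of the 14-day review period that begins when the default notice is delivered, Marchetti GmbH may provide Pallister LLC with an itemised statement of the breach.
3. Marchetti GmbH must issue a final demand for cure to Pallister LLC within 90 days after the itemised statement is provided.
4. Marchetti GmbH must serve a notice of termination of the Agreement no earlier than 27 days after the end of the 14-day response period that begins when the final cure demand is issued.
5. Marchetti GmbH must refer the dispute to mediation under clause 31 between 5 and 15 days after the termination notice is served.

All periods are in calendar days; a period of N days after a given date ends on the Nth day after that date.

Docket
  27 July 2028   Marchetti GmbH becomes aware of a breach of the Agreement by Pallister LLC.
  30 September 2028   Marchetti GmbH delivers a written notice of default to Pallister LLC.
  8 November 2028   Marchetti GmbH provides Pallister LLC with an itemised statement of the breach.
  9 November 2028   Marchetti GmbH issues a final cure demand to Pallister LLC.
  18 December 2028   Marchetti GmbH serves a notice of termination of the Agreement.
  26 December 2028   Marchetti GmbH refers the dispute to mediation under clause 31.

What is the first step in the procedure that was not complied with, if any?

Step 1: 72 days after 27 July 2028 (when the breach is discovered) is 7 October 2028; done 30 September 2028 — timely.
Step 2: the earliest permitted date is 23 days after 14 October 2028 (end of the 14-day review period, which began when the default notice is delivered on 30 September 2028), i.e. 6 November 2028; 8 November 2028 is on or after that date.
Step 3: 90 days after 8 November 2028 (when the itemised statement is provided) is 6 February 2029; done 9 November 2028 — timely.
Step 4: the earliest permitted date is 27 days after 23 November 2028 (end of the 14-day response period, which began when the final cure demand is issued on 9 November 2028), i.e. 20 December 2028; done 18 December 2028 — 2 days too early.

Step 4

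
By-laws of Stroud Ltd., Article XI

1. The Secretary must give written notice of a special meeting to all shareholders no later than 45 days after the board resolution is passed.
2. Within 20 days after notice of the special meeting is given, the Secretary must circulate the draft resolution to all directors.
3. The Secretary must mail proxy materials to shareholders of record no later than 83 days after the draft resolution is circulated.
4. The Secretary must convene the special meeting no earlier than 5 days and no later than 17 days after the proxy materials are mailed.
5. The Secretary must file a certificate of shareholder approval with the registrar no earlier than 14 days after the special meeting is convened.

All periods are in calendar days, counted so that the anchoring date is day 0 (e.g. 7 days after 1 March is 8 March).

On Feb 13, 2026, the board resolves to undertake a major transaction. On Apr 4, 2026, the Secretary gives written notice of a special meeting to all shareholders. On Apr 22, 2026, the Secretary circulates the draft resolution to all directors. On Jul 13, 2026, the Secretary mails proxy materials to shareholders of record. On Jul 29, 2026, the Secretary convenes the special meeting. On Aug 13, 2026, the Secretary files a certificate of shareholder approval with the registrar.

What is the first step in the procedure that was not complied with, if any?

(1) due by Feb 13, 2026 + 45 days = Mar 30, 2026; not done until Apr 4, 2026, 5 days after the deadline.
No need to go further; step 1 was not satisfied.

Step 1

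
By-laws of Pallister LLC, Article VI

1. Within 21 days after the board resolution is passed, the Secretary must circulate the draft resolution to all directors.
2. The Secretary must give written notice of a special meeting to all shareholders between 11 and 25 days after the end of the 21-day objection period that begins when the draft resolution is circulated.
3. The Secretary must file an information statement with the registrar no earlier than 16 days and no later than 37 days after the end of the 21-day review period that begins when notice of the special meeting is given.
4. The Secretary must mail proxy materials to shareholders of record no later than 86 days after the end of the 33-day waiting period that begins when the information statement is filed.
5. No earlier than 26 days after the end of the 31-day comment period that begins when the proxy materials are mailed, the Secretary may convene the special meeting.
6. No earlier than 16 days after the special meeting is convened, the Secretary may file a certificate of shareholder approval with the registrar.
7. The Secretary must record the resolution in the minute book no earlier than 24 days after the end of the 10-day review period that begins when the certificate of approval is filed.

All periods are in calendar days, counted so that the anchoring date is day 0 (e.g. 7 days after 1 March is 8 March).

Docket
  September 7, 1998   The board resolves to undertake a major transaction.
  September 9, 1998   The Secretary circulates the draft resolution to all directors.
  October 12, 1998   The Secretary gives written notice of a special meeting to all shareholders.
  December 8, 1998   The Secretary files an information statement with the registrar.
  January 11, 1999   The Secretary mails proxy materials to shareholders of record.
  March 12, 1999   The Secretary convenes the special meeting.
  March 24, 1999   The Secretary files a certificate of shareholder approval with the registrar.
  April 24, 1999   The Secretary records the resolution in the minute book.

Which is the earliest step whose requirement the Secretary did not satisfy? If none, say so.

Step 6

Step 1 — counting 21 days from September 7, 1998 (when the board resolution is passed) gives a deadline of September 28, 1998; September 9, 1998 is within that limit.
Step 2 — 11 and 25 days from September 30, 1998 (end of the 21-day objection period, which began when the draft resolution is circulated on September 9, 1998) are October 11, 1998 and October 25, 1998 respectively; done October 12, 1998, which is between those dates.
Step 3 — 16 and 37 days from November 2, 1998 (end of the 21-day review period, which began when notice of the special meeting is given on October 12, 1998) are November 18, 1998 and December 9, 1998 respectively; December 8, 1998 falls inside that range.
Step 4 — counting 86 days from January 10, 1999 (end of the 33-day waiting period, which began when the information statement is filed on December 8, 1998) gives a deadline of April 6, 1999; completed January 11, 1999, before the deadline.
Step 5 — must wait 26 days from February 11, 1999 (end of the 31-day comment period, which began when the proxy materials are mailed on January 11, 1999), so not before March 9, 1999; done March 12, 1999 — permitted.
Step 6 — must wait 16 days from March 12, 1999 (when the special meeting is convened), so not before March 28, 1999; done March 24, 1999 — 4 days too early.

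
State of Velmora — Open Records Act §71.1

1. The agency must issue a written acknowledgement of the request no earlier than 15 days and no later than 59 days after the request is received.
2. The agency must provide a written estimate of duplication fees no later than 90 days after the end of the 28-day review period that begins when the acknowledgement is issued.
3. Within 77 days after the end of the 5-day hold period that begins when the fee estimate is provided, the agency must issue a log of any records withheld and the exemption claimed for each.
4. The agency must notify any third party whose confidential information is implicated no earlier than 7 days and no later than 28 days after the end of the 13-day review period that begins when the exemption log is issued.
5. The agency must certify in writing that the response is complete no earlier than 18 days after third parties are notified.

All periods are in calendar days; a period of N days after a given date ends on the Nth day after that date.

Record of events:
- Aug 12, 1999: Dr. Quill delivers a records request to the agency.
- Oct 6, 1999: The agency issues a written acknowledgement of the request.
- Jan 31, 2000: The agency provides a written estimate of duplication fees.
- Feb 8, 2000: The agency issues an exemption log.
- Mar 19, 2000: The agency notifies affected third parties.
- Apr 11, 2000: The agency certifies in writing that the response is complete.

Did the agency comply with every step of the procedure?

(1) the permitted window runs from Aug 12, 1999 + 15 = Aug 27, 1999 to Aug 12, 1999 + 59 = Oct 10, 1999; Oct 6, 1999 falls inside that range.
(2) due by Nov 3, 1999 + 90 days = Feb 1, 2000; done Jan 31, 2000 — timely.
(3) due by Feb 5, 2000 + 77 days = Apr 22, 2000; Feb 8, 2000 is within that limit.
(4) the permitted window runs from Feb 21, 2000 + 7 = Feb 28, 2000 to Feb 21, 2000 + 28 = Mar 20, 2000; done Mar 19, 2000, which is between those dates.
(5) permitted from Mar 19, 2000 + 18 days = Apr 6, 2000 onward; done Apr 11, 2000, after the minimum wait.

Yes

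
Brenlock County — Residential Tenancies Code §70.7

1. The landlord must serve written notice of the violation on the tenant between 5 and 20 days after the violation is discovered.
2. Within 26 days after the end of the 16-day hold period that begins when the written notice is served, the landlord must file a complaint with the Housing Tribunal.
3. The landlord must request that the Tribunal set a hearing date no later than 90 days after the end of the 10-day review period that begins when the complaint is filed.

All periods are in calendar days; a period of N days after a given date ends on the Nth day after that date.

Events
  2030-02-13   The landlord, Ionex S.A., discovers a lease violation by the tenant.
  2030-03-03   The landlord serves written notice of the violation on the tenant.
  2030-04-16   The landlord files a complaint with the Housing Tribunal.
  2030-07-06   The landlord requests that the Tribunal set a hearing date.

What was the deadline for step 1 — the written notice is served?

2030-03-05

Step 1 runs from 2030-02-13, when the violation is discovered. The window is 5–20 days after 2030-02-13; it closes on 2030-03-05.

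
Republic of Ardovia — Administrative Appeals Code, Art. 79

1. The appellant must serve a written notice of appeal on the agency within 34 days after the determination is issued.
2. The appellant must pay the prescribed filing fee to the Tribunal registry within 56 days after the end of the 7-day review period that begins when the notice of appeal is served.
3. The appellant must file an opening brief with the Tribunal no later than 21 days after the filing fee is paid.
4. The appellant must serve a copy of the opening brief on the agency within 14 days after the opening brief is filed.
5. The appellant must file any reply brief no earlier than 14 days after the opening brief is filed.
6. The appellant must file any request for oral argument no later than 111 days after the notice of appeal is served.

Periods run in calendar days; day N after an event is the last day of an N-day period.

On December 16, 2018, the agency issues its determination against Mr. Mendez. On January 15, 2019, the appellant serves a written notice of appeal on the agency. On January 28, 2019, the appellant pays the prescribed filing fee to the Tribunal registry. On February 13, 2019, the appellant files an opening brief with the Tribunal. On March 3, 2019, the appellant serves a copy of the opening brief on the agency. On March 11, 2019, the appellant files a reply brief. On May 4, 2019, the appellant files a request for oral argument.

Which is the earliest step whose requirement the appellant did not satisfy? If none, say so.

Step 1: 34 days after December 16, 2018 (when the determination is issued) is January 19, 2019; done January 15, 2019 — timely.
Step 2: 56 days after January 22, 2019 (end of the 7-day review period, which began when the notice of appeal is served on January 15, 2019) is March 19, 2019; completed January 28, 2019, before the deadline.
Step 3: 21 days after January 28, 2019 (when the filing fee is paid) is February 18, 2019; February 13, 2019 is within that limit.
Step 4: 14 days after February 13, 2019 (when the opening brief is filed) is February 27, 2019; not done until March 3, 2019, 4 days after the deadline.

Step 4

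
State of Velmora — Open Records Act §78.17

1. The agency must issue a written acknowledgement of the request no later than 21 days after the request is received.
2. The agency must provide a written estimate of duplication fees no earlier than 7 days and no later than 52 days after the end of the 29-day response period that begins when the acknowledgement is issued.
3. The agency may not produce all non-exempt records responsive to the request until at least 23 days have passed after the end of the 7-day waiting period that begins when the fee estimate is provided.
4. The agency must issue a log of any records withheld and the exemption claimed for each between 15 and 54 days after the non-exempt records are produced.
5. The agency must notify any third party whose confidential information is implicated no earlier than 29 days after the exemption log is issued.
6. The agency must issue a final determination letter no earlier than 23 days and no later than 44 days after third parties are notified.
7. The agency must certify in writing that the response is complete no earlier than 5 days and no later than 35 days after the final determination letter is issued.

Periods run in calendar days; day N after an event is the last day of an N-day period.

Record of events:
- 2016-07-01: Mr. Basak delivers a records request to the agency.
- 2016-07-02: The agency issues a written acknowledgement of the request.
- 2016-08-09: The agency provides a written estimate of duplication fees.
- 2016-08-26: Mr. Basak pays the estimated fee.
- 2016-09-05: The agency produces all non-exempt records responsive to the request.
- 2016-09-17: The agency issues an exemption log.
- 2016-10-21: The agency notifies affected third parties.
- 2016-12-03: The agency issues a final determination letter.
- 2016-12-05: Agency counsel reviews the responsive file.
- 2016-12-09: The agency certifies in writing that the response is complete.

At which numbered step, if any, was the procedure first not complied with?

Step 3

Step 1: 21 days after 2016-07-01 (when the request is received) is 2016-07-22; 2016-07-02 is within that limit.
Step 2: the window is 7–52 days after 2016-07-31 (end of the 29-day response period, which began when the acknowledgement is issued on 2016-07-02), so 2016-08-07 through 2016-09-21; 2016-08-09 falls inside that range.
Step 3: the earliest permitted date is 23 days after 2016-08-16 (end of the 7-day waiting period, which began when the fee estimate is provided on 2016-08-09), i.e. 2016-09-08; acted on 2016-09-05, 3 days prematurely.
That is the first point of non-compliance.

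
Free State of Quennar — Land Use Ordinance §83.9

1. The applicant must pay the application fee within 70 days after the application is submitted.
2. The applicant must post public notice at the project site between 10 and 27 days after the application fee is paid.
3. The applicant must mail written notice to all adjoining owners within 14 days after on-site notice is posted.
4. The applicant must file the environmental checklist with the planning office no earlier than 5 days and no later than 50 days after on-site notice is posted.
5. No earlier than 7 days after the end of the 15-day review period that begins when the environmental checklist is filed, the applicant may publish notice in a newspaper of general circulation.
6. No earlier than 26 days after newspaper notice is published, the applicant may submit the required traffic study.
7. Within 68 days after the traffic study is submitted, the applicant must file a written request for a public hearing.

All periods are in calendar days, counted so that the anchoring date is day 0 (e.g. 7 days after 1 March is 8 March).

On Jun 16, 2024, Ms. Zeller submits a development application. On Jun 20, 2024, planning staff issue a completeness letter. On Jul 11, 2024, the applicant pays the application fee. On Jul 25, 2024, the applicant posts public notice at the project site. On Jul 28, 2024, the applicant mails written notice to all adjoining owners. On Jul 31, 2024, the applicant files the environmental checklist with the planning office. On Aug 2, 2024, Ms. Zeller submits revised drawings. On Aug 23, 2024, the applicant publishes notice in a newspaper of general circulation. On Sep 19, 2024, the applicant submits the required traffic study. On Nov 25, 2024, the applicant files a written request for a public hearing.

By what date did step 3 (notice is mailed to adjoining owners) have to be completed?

Aug 8, 2024

Step 3 runs from Jul 25, 2024, when on-site notice is posted. 14 days after Jul 25, 2024 is Aug 8, 2024.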